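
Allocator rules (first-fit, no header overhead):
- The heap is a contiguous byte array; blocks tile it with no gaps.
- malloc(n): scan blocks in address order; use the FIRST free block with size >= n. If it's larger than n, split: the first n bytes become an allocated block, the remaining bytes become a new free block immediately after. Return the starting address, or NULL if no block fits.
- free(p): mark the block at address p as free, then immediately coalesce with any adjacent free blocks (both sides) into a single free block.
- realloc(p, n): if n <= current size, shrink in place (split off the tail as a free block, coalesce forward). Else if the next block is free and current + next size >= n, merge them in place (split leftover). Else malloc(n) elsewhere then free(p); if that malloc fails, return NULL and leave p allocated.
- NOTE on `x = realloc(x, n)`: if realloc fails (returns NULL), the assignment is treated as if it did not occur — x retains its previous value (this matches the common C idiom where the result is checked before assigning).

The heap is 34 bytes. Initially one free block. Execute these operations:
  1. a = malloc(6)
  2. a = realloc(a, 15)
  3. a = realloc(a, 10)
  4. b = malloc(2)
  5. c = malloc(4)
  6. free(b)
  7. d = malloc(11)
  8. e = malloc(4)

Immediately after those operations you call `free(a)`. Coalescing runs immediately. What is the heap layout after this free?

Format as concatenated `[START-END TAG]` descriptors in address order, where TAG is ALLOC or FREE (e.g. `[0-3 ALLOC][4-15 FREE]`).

Op 1: a = malloc(6) -> a = 0; heap: [0-5 ALLOC][6-33 FREE]
Op 2: a = realloc(a, 15) -> a = 0; heap: [0-14 ALLOC][15-33 FREE]
Op 3: a = realloc(a, 10) -> a = 0; heap: [0-9 ALLOC][10-33 FREE]
Op 4: b = malloc(2) -> b = 10; heap: [0-9 ALLOC][10-11 ALLOC][12-33 FREE]
Op 5: c = malloc(4) -> c = 12; heap: [0-9 ALLOC][10-11 ALLOC][12-15 ALLOC][16-33 FREE]
Op 6: free(b) -> (freed b); heap: [0-9 ALLOC][10-11 FREE][12-15 ALLOC][16-33 FREE]
Op 7: d = malloc(11) -> d = 16; heap: [0-9 ALLOC][10-11 FREE][12-15 ALLOC][16-26 ALLOC][27-33 FREE]
Op 8: e = malloc(4) -> e = 27; heap: [0-9 ALLOC][10-11 FREE][12-15 ALLOC][16-26 ALLOC][27-30 ALLOC][31-33 FREE]
free(a): a = 0 -> block [0-9 ALLOC]; mark free, coalesce with adjacent free neighbors -> [0-11 FREE][12-15 ALLOC][16-26 ALLOC][27-30 ALLOC][31-33 FREE]

Answer: [0-11 FREE][12-15 ALLOC][16-26 ALLOC][27-30 ALLOC][31-33 FREE]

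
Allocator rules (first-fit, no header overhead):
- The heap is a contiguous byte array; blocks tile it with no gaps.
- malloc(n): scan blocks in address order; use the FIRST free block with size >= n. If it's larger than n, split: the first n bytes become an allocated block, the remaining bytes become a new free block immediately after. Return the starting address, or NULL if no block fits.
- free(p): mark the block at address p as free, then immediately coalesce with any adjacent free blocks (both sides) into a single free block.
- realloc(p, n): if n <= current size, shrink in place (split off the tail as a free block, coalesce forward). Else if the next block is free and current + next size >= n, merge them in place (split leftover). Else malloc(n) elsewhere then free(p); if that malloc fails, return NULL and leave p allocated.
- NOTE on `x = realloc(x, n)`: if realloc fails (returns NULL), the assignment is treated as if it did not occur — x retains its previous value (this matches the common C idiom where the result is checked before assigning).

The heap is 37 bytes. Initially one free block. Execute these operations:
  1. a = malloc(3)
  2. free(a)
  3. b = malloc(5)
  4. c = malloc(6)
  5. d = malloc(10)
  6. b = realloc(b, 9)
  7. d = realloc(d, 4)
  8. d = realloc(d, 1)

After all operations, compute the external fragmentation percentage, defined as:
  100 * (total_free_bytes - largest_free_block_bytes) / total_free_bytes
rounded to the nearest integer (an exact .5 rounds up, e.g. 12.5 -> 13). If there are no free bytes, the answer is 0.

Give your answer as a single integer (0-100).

Answer: 57

Derivation:
Op 1: a = malloc(3) -> a = 0; heap: [0-2 ALLOC][3-36 FREE]
Op 2: free(a) -> (freed a); heap: [0-36 FREE]
Op 3: b = malloc(5) -> b = 0; heap: [0-4 ALLOC][5-36 FREE]
Op 4: c = malloc(6) -> c = 5; heap: [0-4 ALLOC][5-10 ALLOC][11-36 FREE]
Op 5: d = malloc(10) -> d = 11; heap: [0-4 ALLOC][5-10 ALLOC][11-20 ALLOC][21-36 FREE]
Op 6: b = realloc(b, 9) -> b = 21; heap: [0-4 FREE][5-10 ALLOC][11-20 ALLOC][21-29 ALLOC][30-36 FREE]
Op 7: d = realloc(d, 4) -> d = 11; heap: [0-4 FREE][5-10 ALLOC][11-14 ALLOC][15-20 FREE][21-29 ALLOC][30-36 FREE]
Op 8: d = realloc(d, 1) -> d = 11; heap: [0-4 FREE][5-10 ALLOC][11-11 ALLOC][12-20 FREE][21-29 ALLOC][30-36 FREE]
Free blocks: [5 9 7] total_free=21 largest=9 -> 100*(21-9)/21 = 1200/21 ≈ 57.143 -> rounds to 57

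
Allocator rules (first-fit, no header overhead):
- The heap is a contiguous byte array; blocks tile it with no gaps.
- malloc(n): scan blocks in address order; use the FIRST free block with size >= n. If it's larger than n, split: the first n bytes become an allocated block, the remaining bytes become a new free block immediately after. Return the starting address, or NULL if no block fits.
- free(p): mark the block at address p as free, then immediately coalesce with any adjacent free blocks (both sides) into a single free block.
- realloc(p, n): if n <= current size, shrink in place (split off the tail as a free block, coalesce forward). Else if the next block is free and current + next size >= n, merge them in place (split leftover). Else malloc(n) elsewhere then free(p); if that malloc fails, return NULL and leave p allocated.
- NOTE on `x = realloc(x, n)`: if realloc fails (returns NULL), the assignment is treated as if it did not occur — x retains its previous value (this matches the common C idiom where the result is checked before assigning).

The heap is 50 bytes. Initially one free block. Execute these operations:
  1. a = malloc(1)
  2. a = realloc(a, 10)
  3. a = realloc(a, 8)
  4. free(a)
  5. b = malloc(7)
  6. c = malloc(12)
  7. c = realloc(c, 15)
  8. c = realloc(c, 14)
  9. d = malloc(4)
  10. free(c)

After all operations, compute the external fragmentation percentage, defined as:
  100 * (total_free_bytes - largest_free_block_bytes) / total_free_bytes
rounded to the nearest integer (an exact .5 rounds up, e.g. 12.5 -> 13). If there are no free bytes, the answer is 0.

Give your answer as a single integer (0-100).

Op 1: a = malloc(1) -> a = 0; heap: [0-0 ALLOC][1-49 FREE]
Op 2: a = realloc(a, 10) -> a = 0; heap: [0-9 ALLOC][10-49 FREE]
Op 3: a = realloc(a, 8) -> a = 0; heap: [0-7 ALLOC][8-49 FREE]
Op 4: free(a) -> (freed a); heap: [0-49 FREE]
Op 5: b = malloc(7) -> b = 0; heap: [0-6 ALLOC][7-49 FREE]
Op 6: c = malloc(12) -> c = 7; heap: [0-6 ALLOC][7-18 ALLOC][19-49 FREE]
Op 7: c = realloc(c, 15) -> c = 7; heap: [0-6 ALLOC][7-21 ALLOC][22-49 FREE]
Op 8: c = realloc(c, 14) -> c = 7; heap: [0-6 ALLOC][7-20 ALLOC][21-49 FREE]
Op 9: d = malloc(4) -> d = 21; heap: [0-6 ALLOC][7-20 ALLOC][21-24 ALLOC][25-49 FREE]
Op 10: free(c) -> (freed c); heap: [0-6 ALLOC][7-20 FREE][21-24 ALLOC][25-49 FREE]
Free blocks: [14 25] total_free=39 largest=25 -> 100*(39-25)/39 = 1400/39 ≈ 35.897 -> rounds to 36

Answer: 36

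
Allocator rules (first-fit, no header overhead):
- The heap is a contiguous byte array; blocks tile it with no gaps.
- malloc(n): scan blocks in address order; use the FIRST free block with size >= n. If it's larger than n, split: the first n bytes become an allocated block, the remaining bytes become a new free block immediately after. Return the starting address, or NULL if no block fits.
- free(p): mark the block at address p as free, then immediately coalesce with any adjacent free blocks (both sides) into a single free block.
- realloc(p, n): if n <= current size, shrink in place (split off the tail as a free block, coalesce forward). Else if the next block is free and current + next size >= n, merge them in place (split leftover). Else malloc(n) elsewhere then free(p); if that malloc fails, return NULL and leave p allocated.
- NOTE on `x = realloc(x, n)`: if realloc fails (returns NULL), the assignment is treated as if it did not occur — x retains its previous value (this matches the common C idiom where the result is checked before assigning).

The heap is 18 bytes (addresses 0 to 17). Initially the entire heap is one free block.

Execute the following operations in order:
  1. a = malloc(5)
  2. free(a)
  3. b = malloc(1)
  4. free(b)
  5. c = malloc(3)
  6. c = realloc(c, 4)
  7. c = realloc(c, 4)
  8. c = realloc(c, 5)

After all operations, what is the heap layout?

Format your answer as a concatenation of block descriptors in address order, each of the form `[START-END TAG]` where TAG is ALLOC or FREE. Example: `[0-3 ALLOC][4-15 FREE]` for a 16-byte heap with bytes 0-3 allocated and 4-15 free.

Answer: [0-4 ALLOC][5-17 FREE]

Derivation:
Op 1: a = malloc(5) -> a = 0; heap: [0-4 ALLOC][5-17 FREE]
Op 2: free(a) -> (freed a); heap: [0-17 FREE]
Op 3: b = malloc(1) -> b = 0; heap: [0-0 ALLOC][1-17 FREE]
Op 4: free(b) -> (freed b); heap: [0-17 FREE]
Op 5: c = malloc(3) -> c = 0; heap: [0-2 ALLOC][3-17 FREE]
Op 6: c = realloc(c, 4) -> c = 0; heap: [0-3 ALLOC][4-17 FREE]
Op 7: c = realloc(c, 4) -> c = 0; heap: [0-3 ALLOC][4-17 FREE]
Op 8: c = realloc(c, 5) -> c = 0; heap: [0-4 ALLOC][5-17 FREE]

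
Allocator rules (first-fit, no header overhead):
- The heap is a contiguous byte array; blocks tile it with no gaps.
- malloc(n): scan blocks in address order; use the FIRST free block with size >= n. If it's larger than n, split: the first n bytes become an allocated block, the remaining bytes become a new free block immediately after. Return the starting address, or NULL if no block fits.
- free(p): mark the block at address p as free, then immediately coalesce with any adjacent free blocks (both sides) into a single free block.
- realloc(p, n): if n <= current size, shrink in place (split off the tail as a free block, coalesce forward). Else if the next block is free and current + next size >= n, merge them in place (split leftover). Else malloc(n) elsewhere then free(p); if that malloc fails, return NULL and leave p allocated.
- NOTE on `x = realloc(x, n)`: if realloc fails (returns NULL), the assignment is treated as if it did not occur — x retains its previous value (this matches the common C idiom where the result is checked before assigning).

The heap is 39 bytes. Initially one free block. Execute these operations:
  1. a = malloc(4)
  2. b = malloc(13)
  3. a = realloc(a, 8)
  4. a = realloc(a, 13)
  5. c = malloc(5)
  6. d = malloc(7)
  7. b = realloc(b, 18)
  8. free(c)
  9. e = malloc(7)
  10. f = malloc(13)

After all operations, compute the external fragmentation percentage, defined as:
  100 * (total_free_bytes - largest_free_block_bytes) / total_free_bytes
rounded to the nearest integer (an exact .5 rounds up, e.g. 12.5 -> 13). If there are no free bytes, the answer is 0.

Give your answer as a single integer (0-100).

Answer: 33

Derivation:
Op 1: a = malloc(4) -> a = 0; heap: [0-3 ALLOC][4-38 FREE]
Op 2: b = malloc(13) -> b = 4; heap: [0-3 ALLOC][4-16 ALLOC][17-38 FREE]
Op 3: a = realloc(a, 8) -> a = 17; heap: [0-3 FREE][4-16 ALLOC][17-24 ALLOC][25-38 FREE]
Op 4: a = realloc(a, 13) -> a = 17; heap: [0-3 FREE][4-16 ALLOC][17-29 ALLOC][30-38 FREE]
Op 5: c = malloc(5) -> c = 30; heap: [0-3 FREE][4-16 ALLOC][17-29 ALLOC][30-34 ALLOC][35-38 FREE]
Op 6: d = malloc(7) -> d = NULL; heap: [0-3 FREE][4-16 ALLOC][17-29 ALLOC][30-34 ALLOC][35-38 FREE]
Op 7: b = realloc(b, 18) -> NULL (b unchanged); heap: [0-3 FREE][4-16 ALLOC][17-29 ALLOC][30-34 ALLOC][35-38 FREE]
Op 8: free(c) -> (freed c); heap: [0-3 FREE][4-16 ALLOC][17-29 ALLOC][30-38 FREE]
Op 9: e = malloc(7) -> e = 30; heap: [0-3 FREE][4-16 ALLOC][17-29 ALLOC][30-36 ALLOC][37-38 FREE]
Op 10: f = malloc(13) -> f = NULL; heap: [0-3 FREE][4-16 ALLOC][17-29 ALLOC][30-36 ALLOC][37-38 FREE]
Free blocks: [4 2] total_free=6 largest=4 -> 100*(6-4)/6 = 200/6 ≈ 33.333 -> rounds to 33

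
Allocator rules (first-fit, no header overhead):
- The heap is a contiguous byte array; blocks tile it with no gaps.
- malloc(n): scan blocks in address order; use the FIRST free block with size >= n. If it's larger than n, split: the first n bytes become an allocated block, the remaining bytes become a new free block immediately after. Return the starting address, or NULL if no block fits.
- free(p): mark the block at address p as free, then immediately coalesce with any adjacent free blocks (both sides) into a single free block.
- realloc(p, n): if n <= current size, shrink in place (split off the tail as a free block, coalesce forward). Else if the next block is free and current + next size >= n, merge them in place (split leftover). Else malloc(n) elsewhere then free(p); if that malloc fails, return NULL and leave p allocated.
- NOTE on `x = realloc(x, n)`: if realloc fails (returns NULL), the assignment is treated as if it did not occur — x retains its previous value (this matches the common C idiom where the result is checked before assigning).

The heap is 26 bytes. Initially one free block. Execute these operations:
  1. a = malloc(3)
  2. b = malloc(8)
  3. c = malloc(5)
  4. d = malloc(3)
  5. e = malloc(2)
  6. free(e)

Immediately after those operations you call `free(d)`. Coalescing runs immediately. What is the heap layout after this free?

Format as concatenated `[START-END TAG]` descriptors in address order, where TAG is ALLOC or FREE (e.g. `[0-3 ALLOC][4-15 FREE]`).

Op 1: a = malloc(3) -> a = 0; heap: [0-2 ALLOC][3-25 FREE]
Op 2: b = malloc(8) -> b = 3; heap: [0-2 ALLOC][3-10 ALLOC][11-25 FREE]
Op 3: c = malloc(5) -> c = 11; heap: [0-2 ALLOC][3-10 ALLOC][11-15 ALLOC][16-25 FREE]
Op 4: d = malloc(3) -> d = 16; heap: [0-2 ALLOC][3-10 ALLOC][11-15 ALLOC][16-18 ALLOC][19-25 FREE]
Op 5: e = malloc(2) -> e = 19; heap: [0-2 ALLOC][3-10 ALLOC][11-15 ALLOC][16-18 ALLOC][19-20 ALLOC][21-25 FREE]
Op 6: free(e) -> (freed e); heap: [0-2 ALLOC][3-10 ALLOC][11-15 ALLOC][16-18 ALLOC][19-25 FREE]
free(d): d = 16 -> block [16-18 ALLOC]; mark free, coalesce with adjacent free neighbors -> [0-2 ALLOC][3-10 ALLOC][11-15 ALLOC][16-25 FREE]

Answer: [0-2 ALLOC][3-10 ALLOC][11-15 ALLOC][16-25 FREE]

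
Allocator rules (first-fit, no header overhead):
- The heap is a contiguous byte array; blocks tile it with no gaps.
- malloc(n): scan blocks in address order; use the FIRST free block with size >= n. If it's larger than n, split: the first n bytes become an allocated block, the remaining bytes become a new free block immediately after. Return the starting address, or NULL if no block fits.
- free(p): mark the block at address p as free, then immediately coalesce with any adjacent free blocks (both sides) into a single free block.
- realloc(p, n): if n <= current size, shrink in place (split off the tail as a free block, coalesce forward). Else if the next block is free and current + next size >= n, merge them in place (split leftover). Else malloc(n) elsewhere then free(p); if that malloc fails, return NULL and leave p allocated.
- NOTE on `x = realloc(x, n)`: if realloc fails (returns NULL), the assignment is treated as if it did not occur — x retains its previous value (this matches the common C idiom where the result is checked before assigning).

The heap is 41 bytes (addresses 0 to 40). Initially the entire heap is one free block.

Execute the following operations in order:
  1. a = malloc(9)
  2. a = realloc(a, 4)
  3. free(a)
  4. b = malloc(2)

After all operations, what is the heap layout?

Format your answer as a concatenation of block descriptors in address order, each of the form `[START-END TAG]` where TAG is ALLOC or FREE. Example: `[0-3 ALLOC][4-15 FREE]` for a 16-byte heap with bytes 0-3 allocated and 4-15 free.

Op 1: a = malloc(9) -> a = 0; heap: [0-8 ALLOC][9-40 FREE]
Op 2: a = realloc(a, 4) -> a = 0; heap: [0-3 ALLOC][4-40 FREE]
Op 3: free(a) -> (freed a); heap: [0-40 FREE]
Op 4: b = malloc(2) -> b = 0; heap: [0-1 ALLOC][2-40 FREE]

Answer: [0-1 ALLOC][2-40 FREE]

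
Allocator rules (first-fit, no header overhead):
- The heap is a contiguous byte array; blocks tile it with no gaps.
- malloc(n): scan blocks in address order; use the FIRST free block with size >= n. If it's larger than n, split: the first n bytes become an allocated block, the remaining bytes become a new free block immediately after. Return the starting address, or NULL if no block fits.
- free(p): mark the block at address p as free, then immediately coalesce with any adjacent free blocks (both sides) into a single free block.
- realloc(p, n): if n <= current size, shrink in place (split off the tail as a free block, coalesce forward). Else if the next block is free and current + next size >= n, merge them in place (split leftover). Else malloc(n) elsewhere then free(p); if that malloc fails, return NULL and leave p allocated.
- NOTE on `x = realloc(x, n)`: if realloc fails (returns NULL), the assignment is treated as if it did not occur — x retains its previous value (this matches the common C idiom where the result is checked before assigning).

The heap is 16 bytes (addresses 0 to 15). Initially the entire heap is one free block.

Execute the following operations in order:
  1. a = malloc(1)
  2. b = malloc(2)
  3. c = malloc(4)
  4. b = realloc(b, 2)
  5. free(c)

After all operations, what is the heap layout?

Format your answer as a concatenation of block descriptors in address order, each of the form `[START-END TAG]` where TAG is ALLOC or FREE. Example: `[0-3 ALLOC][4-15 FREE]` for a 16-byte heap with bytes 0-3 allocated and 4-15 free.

Answer: [0-0 ALLOC][1-2 ALLOC][3-15 FREE]

Derivation:
Op 1: a = malloc(1) -> a = 0; heap: [0-0 ALLOC][1-15 FREE]
Op 2: b = malloc(2) -> b = 1; heap: [0-0 ALLOC][1-2 ALLOC][3-15 FREE]
Op 3: c = malloc(4) -> c = 3; heap: [0-0 ALLOC][1-2 ALLOC][3-6 ALLOC][7-15 FREE]
Op 4: b = realloc(b, 2) -> b = 1; heap: [0-0 ALLOC][1-2 ALLOC][3-6 ALLOC][7-15 FREE]
Op 5: free(c) -> (freed c); heap: [0-0 ALLOC][1-2 ALLOC][3-15 FREE]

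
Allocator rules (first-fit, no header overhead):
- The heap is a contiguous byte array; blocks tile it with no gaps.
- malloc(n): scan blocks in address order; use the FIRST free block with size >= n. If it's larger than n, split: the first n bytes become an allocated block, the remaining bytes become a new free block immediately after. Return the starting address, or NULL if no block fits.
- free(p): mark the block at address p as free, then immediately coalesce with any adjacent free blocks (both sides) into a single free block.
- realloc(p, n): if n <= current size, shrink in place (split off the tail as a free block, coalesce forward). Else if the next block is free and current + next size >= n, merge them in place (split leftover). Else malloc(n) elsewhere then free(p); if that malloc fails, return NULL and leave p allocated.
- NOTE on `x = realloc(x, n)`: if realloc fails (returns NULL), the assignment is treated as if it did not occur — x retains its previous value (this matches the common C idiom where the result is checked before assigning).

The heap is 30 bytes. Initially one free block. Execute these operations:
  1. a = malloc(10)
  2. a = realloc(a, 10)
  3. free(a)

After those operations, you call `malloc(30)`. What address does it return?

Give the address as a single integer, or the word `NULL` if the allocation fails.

Op 1: a = malloc(10) -> a = 0; heap: [0-9 ALLOC][10-29 FREE]
Op 2: a = realloc(a, 10) -> a = 0; heap: [0-9 ALLOC][10-29 FREE]
Op 3: free(a) -> (freed a); heap: [0-29 FREE]
malloc(30): first-fit scan over [0-29 FREE] -> 0

Answer: 0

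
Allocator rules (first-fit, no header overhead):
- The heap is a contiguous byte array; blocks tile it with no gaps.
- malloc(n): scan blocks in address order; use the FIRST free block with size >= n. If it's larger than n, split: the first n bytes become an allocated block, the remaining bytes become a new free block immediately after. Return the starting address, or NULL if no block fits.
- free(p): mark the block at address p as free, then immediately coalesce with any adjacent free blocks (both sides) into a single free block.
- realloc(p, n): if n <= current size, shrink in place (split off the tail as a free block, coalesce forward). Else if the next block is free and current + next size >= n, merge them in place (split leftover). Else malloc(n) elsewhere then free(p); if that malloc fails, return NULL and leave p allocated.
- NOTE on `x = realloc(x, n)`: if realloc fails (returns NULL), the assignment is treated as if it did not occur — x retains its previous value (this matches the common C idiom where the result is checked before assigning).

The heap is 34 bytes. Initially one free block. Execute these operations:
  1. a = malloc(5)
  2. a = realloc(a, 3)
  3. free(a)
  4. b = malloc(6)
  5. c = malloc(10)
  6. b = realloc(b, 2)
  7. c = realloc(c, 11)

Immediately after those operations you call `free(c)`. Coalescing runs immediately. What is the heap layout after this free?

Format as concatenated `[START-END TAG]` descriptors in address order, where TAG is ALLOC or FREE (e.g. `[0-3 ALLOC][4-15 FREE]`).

Answer: [0-1 ALLOC][2-33 FREE]

Derivation:
Op 1: a = malloc(5) -> a = 0; heap: [0-4 ALLOC][5-33 FREE]
Op 2: a = realloc(a, 3) -> a = 0; heap: [0-2 ALLOC][3-33 FREE]
Op 3: free(a) -> (freed a); heap: [0-33 FREE]
Op 4: b = malloc(6) -> b = 0; heap: [0-5 ALLOC][6-33 FREE]
Op 5: c = malloc(10) -> c = 6; heap: [0-5 ALLOC][6-15 ALLOC][16-33 FREE]
Op 6: b = realloc(b, 2) -> b = 0; heap: [0-1 ALLOC][2-5 FREE][6-15 ALLOC][16-33 FREE]
Op 7: c = realloc(c, 11) -> c = 6; heap: [0-1 ALLOC][2-5 FREE][6-16 ALLOC][17-33 FREE]
free(c): c = 6 -> block [6-16 ALLOC]; mark free, coalesce with adjacent free neighbors -> [0-1 ALLOC][2-33 FREE]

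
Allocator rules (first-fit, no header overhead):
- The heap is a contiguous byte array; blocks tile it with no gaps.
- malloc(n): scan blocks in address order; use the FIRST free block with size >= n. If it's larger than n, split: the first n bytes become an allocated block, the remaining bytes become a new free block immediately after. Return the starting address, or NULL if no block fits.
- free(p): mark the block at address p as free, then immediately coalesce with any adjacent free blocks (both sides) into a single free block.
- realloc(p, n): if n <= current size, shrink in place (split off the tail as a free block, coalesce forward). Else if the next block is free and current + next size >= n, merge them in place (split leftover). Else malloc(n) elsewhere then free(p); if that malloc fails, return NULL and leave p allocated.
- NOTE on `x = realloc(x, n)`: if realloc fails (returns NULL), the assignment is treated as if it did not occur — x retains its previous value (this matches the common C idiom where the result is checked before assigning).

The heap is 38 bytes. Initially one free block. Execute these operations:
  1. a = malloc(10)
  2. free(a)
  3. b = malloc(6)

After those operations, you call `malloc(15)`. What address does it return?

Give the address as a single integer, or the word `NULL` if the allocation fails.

Op 1: a = malloc(10) -> a = 0; heap: [0-9 ALLOC][10-37 FREE]
Op 2: free(a) -> (freed a); heap: [0-37 FREE]
Op 3: b = malloc(6) -> b = 0; heap: [0-5 ALLOC][6-37 FREE]
malloc(15): first-fit scan over [0-5 ALLOC][6-37 FREE] -> 6

Answer: 6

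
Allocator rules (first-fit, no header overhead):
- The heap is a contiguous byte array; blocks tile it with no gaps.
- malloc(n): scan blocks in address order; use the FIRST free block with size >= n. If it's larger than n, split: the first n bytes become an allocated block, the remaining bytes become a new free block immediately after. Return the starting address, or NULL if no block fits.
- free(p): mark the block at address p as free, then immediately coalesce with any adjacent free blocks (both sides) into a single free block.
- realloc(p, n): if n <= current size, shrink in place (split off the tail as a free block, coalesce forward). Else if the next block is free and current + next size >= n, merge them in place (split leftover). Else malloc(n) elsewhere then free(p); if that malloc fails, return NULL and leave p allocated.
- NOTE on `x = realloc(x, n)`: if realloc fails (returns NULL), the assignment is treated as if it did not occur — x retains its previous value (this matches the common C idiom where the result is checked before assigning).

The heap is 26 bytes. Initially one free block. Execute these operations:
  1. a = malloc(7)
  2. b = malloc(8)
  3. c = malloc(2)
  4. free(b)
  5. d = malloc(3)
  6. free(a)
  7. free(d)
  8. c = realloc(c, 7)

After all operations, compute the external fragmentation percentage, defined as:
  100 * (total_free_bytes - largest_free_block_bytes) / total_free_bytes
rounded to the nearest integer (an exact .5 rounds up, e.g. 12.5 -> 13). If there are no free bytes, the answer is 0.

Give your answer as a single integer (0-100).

Answer: 21

Derivation:
Op 1: a = malloc(7) -> a = 0; heap: [0-6 ALLOC][7-25 FREE]
Op 2: b = malloc(8) -> b = 7; heap: [0-6 ALLOC][7-14 ALLOC][15-25 FREE]
Op 3: c = malloc(2) -> c = 15; heap: [0-6 ALLOC][7-14 ALLOC][15-16 ALLOC][17-25 FREE]
Op 4: free(b) -> (freed b); heap: [0-6 ALLOC][7-14 FREE][15-16 ALLOC][17-25 FREE]
Op 5: d = malloc(3) -> d = 7; heap: [0-6 ALLOC][7-9 ALLOC][10-14 FREE][15-16 ALLOC][17-25 FREE]
Op 6: free(a) -> (freed a); heap: [0-6 FREE][7-9 ALLOC][10-14 FREE][15-16 ALLOC][17-25 FREE]
Op 7: free(d) -> (freed d); heap: [0-14 FREE][15-16 ALLOC][17-25 FREE]
Op 8: c = realloc(c, 7) -> c = 15; heap: [0-14 FREE][15-21 ALLOC][22-25 FREE]
Free blocks: [15 4] total_free=19 largest=15 -> 100*(19-15)/19 = 400/19 ≈ 21.053 -> rounds to 21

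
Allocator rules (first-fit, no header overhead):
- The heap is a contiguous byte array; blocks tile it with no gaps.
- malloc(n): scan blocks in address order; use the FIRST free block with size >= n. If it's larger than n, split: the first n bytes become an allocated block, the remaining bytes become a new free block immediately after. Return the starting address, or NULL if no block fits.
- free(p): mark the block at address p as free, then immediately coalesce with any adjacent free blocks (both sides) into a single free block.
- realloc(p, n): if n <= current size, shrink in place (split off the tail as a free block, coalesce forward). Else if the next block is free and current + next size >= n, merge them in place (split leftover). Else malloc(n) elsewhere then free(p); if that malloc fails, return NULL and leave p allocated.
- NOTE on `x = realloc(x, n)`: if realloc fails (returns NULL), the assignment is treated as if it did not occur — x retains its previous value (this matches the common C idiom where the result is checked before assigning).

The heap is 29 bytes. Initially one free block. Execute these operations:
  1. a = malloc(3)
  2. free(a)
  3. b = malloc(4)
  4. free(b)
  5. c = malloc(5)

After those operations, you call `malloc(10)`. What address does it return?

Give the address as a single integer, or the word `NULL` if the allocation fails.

Op 1: a = malloc(3) -> a = 0; heap: [0-2 ALLOC][3-28 FREE]
Op 2: free(a) -> (freed a); heap: [0-28 FREE]
Op 3: b = malloc(4) -> b = 0; heap: [0-3 ALLOC][4-28 FREE]
Op 4: free(b) -> (freed b); heap: [0-28 FREE]
Op 5: c = malloc(5) -> c = 0; heap: [0-4 ALLOC][5-28 FREE]
malloc(10): first-fit scan over [0-4 ALLOC][5-28 FREE] -> 5

Answer: 5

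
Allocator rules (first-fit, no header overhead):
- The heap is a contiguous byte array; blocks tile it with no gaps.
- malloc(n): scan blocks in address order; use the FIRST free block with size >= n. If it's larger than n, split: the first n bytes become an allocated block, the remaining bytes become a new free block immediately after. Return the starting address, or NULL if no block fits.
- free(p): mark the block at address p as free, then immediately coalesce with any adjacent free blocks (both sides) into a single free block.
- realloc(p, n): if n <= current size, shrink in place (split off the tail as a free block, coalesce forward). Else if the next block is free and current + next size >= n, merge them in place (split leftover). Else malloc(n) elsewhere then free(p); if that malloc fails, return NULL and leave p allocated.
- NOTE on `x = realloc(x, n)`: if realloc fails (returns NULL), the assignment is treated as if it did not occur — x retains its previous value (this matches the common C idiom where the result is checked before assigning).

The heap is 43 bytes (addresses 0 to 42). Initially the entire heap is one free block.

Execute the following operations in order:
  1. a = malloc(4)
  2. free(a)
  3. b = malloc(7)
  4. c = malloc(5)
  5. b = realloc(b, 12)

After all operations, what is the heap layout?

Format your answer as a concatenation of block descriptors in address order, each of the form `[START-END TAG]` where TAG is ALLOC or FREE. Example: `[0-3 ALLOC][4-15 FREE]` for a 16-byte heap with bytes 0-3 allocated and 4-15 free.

Op 1: a = malloc(4) -> a = 0; heap: [0-3 ALLOC][4-42 FREE]
Op 2: free(a) -> (freed a); heap: [0-42 FREE]
Op 3: b = malloc(7) -> b = 0; heap: [0-6 ALLOC][7-42 FREE]
Op 4: c = malloc(5) -> c = 7; heap: [0-6 ALLOC][7-11 ALLOC][12-42 FREE]
Op 5: b = realloc(b, 12) -> b = 12; heap: [0-6 FREE][7-11 ALLOC][12-23 ALLOC][24-42 FREE]

Answer: [0-6 FREE][7-11 ALLOC][12-23 ALLOC][24-42 FREE]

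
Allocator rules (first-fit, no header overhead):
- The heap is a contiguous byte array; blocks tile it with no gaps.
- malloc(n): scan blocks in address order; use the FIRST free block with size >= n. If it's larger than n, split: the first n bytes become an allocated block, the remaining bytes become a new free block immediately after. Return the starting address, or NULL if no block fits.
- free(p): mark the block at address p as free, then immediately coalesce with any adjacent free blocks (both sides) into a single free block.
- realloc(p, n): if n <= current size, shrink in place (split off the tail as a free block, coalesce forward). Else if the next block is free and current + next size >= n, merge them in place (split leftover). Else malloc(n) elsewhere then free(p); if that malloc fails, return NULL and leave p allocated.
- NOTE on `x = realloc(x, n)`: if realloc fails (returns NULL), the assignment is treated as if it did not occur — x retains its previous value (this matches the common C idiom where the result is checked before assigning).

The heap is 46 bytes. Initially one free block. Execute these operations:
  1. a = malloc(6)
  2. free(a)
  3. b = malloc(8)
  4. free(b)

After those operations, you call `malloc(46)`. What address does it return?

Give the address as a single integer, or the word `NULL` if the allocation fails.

Answer: 0

Derivation:
Op 1: a = malloc(6) -> a = 0; heap: [0-5 ALLOC][6-45 FREE]
Op 2: free(a) -> (freed a); heap: [0-45 FREE]
Op 3: b = malloc(8) -> b = 0; heap: [0-7 ALLOC][8-45 FREE]
Op 4: free(b) -> (freed b); heap: [0-45 FREE]
malloc(46): first-fit scan over [0-45 FREE] -> 0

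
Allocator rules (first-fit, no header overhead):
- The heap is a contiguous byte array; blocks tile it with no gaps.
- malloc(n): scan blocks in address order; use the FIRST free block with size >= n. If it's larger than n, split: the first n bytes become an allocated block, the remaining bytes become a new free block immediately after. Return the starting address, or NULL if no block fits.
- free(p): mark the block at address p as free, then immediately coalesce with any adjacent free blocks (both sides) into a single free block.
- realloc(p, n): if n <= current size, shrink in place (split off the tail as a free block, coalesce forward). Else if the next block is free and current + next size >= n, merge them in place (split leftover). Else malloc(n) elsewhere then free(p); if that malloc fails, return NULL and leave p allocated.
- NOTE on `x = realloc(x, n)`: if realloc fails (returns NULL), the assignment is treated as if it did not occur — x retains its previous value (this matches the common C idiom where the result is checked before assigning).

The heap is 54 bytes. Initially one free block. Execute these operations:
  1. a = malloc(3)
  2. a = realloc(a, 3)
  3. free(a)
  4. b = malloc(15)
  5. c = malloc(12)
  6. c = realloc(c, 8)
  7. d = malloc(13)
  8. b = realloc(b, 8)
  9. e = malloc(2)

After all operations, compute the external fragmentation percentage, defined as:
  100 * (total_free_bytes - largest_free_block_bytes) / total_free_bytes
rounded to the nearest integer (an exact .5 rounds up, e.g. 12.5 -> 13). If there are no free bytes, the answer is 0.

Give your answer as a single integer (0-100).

Answer: 22

Derivation:
Op 1: a = malloc(3) -> a = 0; heap: [0-2 ALLOC][3-53 FREE]
Op 2: a = realloc(a, 3) -> a = 0; heap: [0-2 ALLOC][3-53 FREE]
Op 3: free(a) -> (freed a); heap: [0-53 FREE]
Op 4: b = malloc(15) -> b = 0; heap: [0-14 ALLOC][15-53 FREE]
Op 5: c = malloc(12) -> c = 15; heap: [0-14 ALLOC][15-26 ALLOC][27-53 FREE]
Op 6: c = realloc(c, 8) -> c = 15; heap: [0-14 ALLOC][15-22 ALLOC][23-53 FREE]
Op 7: d = malloc(13) -> d = 23; heap: [0-14 ALLOC][15-22 ALLOC][23-35 ALLOC][36-53 FREE]
Op 8: b = realloc(b, 8) -> b = 0; heap: [0-7 ALLOC][8-14 FREE][15-22 ALLOC][23-35 ALLOC][36-53 FREE]
Op 9: e = malloc(2) -> e = 8; heap: [0-7 ALLOC][8-9 ALLOC][10-14 FREE][15-22 ALLOC][23-35 ALLOC][36-53 FREE]
Free blocks: [5 18] total_free=23 largest=18 -> 100*(23-18)/23 = 500/23 ≈ 21.739 -> rounds to 22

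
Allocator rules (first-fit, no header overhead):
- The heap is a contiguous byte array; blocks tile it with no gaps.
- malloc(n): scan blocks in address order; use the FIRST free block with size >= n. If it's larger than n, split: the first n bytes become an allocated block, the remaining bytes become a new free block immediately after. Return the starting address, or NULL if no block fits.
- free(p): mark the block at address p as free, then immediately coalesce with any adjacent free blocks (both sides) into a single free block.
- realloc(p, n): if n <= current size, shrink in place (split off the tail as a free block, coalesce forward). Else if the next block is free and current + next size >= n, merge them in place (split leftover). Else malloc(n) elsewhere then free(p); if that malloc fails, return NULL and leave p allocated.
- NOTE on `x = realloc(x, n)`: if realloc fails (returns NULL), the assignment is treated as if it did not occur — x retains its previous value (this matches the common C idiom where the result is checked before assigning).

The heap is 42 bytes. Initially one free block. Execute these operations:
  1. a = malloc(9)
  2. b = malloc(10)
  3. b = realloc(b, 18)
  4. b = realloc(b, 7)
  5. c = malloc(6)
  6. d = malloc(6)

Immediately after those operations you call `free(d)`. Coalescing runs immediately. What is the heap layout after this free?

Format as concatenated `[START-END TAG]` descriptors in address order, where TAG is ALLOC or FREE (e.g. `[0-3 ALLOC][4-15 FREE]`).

Op 1: a = malloc(9) -> a = 0; heap: [0-8 ALLOC][9-41 FREE]
Op 2: b = malloc(10) -> b = 9; heap: [0-8 ALLOC][9-18 ALLOC][19-41 FREE]
Op 3: b = realloc(b, 18) -> b = 9; heap: [0-8 ALLOC][9-26 ALLOC][27-41 FREE]
Op 4: b = realloc(b, 7) -> b = 9; heap: [0-8 ALLOC][9-15 ALLOC][16-41 FREE]
Op 5: c = malloc(6) -> c = 16; heap: [0-8 ALLOC][9-15 ALLOC][16-21 ALLOC][22-41 FREE]
Op 6: d = malloc(6) -> d = 22; heap: [0-8 ALLOC][9-15 ALLOC][16-21 ALLOC][22-27 ALLOC][28-41 FREE]
free(d): d = 22 -> block [22-27 ALLOC]; mark free, coalesce with adjacent free neighbors -> [0-8 ALLOC][9-15 ALLOC][16-21 ALLOC][22-41 FREE]

Answer: [0-8 ALLOC][9-15 ALLOC][16-21 ALLOC][22-41 FREE]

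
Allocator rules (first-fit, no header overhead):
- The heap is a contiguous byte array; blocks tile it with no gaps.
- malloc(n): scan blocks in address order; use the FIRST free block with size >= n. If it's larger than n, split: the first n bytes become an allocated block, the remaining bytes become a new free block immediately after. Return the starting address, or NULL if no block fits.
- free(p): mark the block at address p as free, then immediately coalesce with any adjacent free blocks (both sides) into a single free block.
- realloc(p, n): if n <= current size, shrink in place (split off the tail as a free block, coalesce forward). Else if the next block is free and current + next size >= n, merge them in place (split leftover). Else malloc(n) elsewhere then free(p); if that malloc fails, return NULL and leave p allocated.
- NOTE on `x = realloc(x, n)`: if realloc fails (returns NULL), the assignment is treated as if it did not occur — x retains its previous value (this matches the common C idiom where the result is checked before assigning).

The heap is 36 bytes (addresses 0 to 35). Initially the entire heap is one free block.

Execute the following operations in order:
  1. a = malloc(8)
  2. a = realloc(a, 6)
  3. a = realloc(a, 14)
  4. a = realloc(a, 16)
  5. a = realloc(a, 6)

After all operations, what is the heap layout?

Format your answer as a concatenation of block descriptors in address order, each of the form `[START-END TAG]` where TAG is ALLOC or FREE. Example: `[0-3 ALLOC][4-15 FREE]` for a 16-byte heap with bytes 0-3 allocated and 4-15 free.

Answer: [0-5 ALLOC][6-35 FREE]

Derivation:
Op 1: a = malloc(8) -> a = 0; heap: [0-7 ALLOC][8-35 FREE]
Op 2: a = realloc(a, 6) -> a = 0; heap: [0-5 ALLOC][6-35 FREE]
Op 3: a = realloc(a, 14) -> a = 0; heap: [0-13 ALLOC][14-35 FREE]
Op 4: a = realloc(a, 16) -> a = 0; heap: [0-15 ALLOC][16-35 FREE]
Op 5: a = realloc(a, 6) -> a = 0; heap: [0-5 ALLOC][6-35 FREE]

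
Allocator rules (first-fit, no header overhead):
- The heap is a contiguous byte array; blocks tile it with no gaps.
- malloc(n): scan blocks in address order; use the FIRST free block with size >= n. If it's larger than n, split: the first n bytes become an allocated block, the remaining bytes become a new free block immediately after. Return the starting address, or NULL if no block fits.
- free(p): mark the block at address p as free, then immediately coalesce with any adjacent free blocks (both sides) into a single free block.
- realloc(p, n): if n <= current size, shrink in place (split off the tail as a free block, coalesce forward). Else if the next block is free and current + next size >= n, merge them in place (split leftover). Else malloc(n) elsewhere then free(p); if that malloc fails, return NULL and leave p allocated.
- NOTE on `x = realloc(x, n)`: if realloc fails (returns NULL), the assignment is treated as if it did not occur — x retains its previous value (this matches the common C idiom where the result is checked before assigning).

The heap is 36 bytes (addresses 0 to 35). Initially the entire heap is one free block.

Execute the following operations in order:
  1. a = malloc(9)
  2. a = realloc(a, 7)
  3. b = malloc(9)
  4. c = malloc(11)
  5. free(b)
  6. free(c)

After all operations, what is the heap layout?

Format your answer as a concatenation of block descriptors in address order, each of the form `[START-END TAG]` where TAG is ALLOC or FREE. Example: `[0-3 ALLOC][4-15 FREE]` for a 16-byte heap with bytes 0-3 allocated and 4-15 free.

Answer: [0-6 ALLOC][7-35 FREE]

Derivation:
Op 1: a = malloc(9) -> a = 0; heap: [0-8 ALLOC][9-35 FREE]
Op 2: a = realloc(a, 7) -> a = 0; heap: [0-6 ALLOC][7-35 FREE]
Op 3: b = malloc(9) -> b = 7; heap: [0-6 ALLOC][7-15 ALLOC][16-35 FREE]
Op 4: c = malloc(11) -> c = 16; heap: [0-6 ALLOC][7-15 ALLOC][16-26 ALLOC][27-35 FREE]
Op 5: free(b) -> (freed b); heap: [0-6 ALLOC][7-15 FREE][16-26 ALLOC][27-35 FREE]
Op 6: free(c) -> (freed c); heap: [0-6 ALLOC][7-35 FREE]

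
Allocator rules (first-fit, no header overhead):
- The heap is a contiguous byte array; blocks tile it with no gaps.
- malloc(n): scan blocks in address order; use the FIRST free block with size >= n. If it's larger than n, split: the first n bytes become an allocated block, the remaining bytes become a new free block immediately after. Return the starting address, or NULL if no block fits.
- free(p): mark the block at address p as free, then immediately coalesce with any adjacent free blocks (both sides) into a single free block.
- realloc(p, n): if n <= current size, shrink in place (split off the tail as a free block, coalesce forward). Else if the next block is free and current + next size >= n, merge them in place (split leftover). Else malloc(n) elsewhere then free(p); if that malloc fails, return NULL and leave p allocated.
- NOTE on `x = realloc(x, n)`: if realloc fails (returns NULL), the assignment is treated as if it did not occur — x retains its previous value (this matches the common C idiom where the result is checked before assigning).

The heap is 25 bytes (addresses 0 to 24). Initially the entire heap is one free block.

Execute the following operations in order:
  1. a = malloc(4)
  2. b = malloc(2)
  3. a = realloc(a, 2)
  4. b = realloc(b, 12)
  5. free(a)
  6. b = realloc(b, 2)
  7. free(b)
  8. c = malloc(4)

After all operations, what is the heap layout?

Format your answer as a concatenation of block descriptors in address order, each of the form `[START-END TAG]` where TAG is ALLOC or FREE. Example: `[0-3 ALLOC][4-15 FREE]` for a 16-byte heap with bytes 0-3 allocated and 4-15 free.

Op 1: a = malloc(4) -> a = 0; heap: [0-3 ALLOC][4-24 FREE]
Op 2: b = malloc(2) -> b = 4; heap: [0-3 ALLOC][4-5 ALLOC][6-24 FREE]
Op 3: a = realloc(a, 2) -> a = 0; heap: [0-1 ALLOC][2-3 FREE][4-5 ALLOC][6-24 FREE]
Op 4: b = realloc(b, 12) -> b = 4; heap: [0-1 ALLOC][2-3 FREE][4-15 ALLOC][16-24 FREE]
Op 5: free(a) -> (freed a); heap: [0-3 FREE][4-15 ALLOC][16-24 FREE]
Op 6: b = realloc(b, 2) -> b = 4; heap: [0-3 FREE][4-5 ALLOC][6-24 FREE]
Op 7: free(b) -> (freed b); heap: [0-24 FREE]
Op 8: c = malloc(4) -> c = 0; heap: [0-3 ALLOC][4-24 FREE]

Answer: [0-3 ALLOC][4-24 FREE]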